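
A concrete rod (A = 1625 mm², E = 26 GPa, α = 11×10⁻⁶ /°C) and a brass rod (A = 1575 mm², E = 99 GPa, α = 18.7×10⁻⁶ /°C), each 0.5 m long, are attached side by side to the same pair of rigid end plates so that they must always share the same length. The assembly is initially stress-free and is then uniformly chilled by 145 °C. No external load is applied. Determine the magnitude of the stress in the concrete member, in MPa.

σ ≈ 22.8 MPa (compressive)

Both members must finish at the same length. With the larger α, the brass tends to over-contract; the plates restrain it, putting the brass in tension and the concrete in compression. With no external load the two internal forces are equal and opposite, magnitude P.
Equating the net (thermal + elastic) strains gives |α₁ − α₂|·ΔT = P·[1/(A₁E₁) + 1/(A₂E₂)].
|α₁ − α₂|·ΔT = 7.7×10⁻⁶ × 145 = 0.001116.
1/(A₁E₁) + 1/(A₂E₂) = 1/(1625×26×10³) + 1/(1575×99×10³) = 3.008×10⁻⁸ N⁻¹.
P = 0.001116 / 3.008×10⁻⁸ = 37120 N = 37.12 kN.
σ_{concrete} = P/A₁ = 37120/1625 = 22.84 MPa, compressive.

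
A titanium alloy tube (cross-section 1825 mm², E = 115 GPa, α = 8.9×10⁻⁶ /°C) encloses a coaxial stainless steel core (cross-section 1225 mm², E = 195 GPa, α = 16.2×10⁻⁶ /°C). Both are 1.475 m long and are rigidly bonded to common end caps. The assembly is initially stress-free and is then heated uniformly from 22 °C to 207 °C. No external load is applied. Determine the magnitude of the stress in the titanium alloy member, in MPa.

Both members must finish at the same length. With the larger α, the stainless steel tends to over-expand; the plates restrain it, putting the stainless steel in compression and the titanium alloy in tension. With no external load the two internal forces are equal and opposite, magnitude P.
Compatibility of the two members (thermal + elastic change equal): (α₁ − α₂)ΔT = P·[1/(A₁E₁) + 1/(A₂E₂)].
|α₁ − α₂|·ΔT = 7.3×10⁻⁶ × 185 = 0.00135.
1/(A₁E₁) + 1/(A₂E₂) = 1/(1825×115×10³) + 1/(1225×195×10³) = 8.951×10⁻⁹ N⁻¹.
P = 0.00135 / 8.951×10⁻⁹ = 150900 N = 150.9 kN.
σ_{titanium alloy} = P/A₁ = 150900/1825 = 82.67 MPa, tensile.

σ ≈ 82.7 MPa (tensile)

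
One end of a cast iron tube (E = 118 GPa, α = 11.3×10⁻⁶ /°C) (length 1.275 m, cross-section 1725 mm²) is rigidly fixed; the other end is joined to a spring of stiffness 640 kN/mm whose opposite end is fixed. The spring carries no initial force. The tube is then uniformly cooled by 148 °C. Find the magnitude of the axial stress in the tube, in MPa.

σ ≈ 158 MPa (tensile)

If the spring were absent the tube would shorten by αΔT L = 11.3×10⁻⁶ × 148 × 1275 = 2.132 mm.
With a force P in the spring, the elastic change of the tube is PL/(AE) and that of the spring is P/k; compatibility requires their sum to equal δ_free.
So P = δ_free / [L/(AE) + 1/k] = 2.132 / [ 1275/(1725×118×10³) + 1/(640×10³) ].
P = 2.132 / 7.826×10⁻⁶ = 272500 N.
σ = P/A = 272500/1725 = 157.9 MPa.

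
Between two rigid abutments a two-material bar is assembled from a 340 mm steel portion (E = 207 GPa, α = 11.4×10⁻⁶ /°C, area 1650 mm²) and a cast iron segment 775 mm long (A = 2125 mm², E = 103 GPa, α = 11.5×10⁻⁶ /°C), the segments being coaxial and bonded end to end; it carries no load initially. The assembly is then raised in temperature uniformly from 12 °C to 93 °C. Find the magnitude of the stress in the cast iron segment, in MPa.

With the walls removed the bar would change length by δ_free = Σ αᵢΔT Lᵢ = 11.4×10⁻⁶×81×340 + 11.5×10⁻⁶×81×775 = 1.036 mm.
Since the ends are fixed, an axial force P builds up, equal in every segment, with P · Σ Lᵢ/(AᵢEᵢ) = δ_free.
Σ Lᵢ/(AᵢEᵢ) = 340/(1650×207×10³) + 775/(2125×103×10³) = 4.536×10⁻⁶ mm/N.
P = 1.036 / 4.536×10⁻⁶ = 228400 N = 228.4 kN, compressive.
σ_{cast iron} = P / A = 228400 / 2125 = 107.5 MPa.

σ ≈ 107 MPa (compressive)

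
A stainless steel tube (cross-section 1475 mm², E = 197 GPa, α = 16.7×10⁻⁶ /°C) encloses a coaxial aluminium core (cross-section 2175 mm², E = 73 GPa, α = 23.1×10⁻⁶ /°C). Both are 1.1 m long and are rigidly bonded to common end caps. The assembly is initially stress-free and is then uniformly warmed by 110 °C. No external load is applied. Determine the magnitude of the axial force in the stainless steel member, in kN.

P ≈ 72.3 kN (tensile in the stainless steel)

Equilibrium of a rigid end plate with no external load gives equal and opposite internal forces ±P in the two members. Since α_{aluminium} > α_{stainless steel}, heating drives the aluminium into compression and the stainless steel into tension.
Equating the net (thermal + elastic) strains gives |α₁ − α₂|·ΔT = P·[1/(A₁E₁) + 1/(A₂E₂)].
|α₁ − α₂|·ΔT = 6.4×10⁻⁶ × 110 = 0.000704.
1/(A₁E₁) + 1/(A₂E₂) = 1/(1475×197×10³) + 1/(2175×73×10³) = 9.74×10⁻⁹ N⁻¹.
P = 0.000704 / 9.74×10⁻⁹ = 72280 N = 72.28 kN.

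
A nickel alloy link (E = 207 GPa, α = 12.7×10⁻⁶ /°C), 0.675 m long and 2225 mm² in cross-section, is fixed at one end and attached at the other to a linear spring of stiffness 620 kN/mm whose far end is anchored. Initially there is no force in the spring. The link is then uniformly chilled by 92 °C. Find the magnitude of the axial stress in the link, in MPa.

The unrestrained thermal change is αΔT L = 12.7×10⁻⁶ × 92 × 675 = 0.7887 mm.
Let P be the tensile force in the spring. The link extends elastically by PL/(AE) and the spring stretches by P/k; together these equal δ_free.
P [ L/(AE) + 1/k ] = δ_free → P [ 675/(2225×207×10³) + 1/(620×10³) ] = 0.7887.
P = 0.7887 / 3.078×10⁻⁶ = 256200 N.
σ = P/A = 256200/2225 = 115.1 MPa.

σ ≈ 115 MPa (tensile)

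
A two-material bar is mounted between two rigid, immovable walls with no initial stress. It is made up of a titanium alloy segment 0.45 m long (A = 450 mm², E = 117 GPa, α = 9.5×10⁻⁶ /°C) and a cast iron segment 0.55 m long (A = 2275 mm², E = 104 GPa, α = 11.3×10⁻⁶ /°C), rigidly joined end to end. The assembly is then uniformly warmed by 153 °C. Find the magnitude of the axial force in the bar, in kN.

P ≈ 148 kN (compressive)

If the supports were absent, the total length change would be Σ αᵢΔT Lᵢ = 9.5×10⁻⁶×153×450 + 11.3×10⁻⁶×153×550 = 1.605 mm.
Since the ends are fixed, an axial force P builds up, equal in every segment, with P · Σ Lᵢ/(AᵢEᵢ) = δ_free.
Σ Lᵢ/(AᵢEᵢ) = 450/(450×117×10³) + 550/(2275×104×10³) = 1.087×10⁻⁵ mm/N.
Hence P = δ_free / Σ(L/AE) = 1.605/1.087×10⁻⁵ = 147.6 kN (compressive).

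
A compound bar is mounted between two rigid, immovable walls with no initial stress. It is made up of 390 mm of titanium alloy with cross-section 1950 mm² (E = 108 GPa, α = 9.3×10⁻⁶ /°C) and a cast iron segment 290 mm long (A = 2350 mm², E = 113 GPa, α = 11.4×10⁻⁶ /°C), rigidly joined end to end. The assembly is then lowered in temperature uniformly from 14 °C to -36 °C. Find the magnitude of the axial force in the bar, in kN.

If the supports were absent, the total length change would be Σ αᵢΔT Lᵢ = 9.3×10⁻⁶×50×390 + 11.4×10⁻⁶×50×290 = 0.3467 mm.
The rigid supports impose zero overall length change; the single axial force P common to all segments must satisfy P Σ Lᵢ/(AᵢEᵢ) = δ_free.
Σ Lᵢ/(AᵢEᵢ) = 390/(1950×108×10³) + 290/(2350×113×10³) = 2.944×10⁻⁶ mm/N.
So P = 0.3467 / 2.944×10⁻⁶ = 117.8 kN, tensile.

P ≈ 118 kN (tensile)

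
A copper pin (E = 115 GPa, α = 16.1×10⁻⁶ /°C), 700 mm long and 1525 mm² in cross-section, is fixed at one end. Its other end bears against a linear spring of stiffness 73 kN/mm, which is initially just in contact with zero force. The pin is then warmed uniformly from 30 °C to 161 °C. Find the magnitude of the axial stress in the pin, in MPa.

The unrestrained thermal change is αΔT L = 16.1×10⁻⁶ × 131 × 700 = 1.476 mm.
With a force P in the spring, the elastic change of the pin is PL/(AE) and that of the spring is P/k; compatibility requires their sum to equal δ_free.
P [ L/(AE) + 1/k ] = δ_free → P [ 700/(1525×115×10³) + 1/(73×10³) ] = 1.476.
P = 1.476 / 1.769×10⁻⁵ = 83460 N.
σ = P/A = 83460/1525 = 54.73 MPa.

σ ≈ 54.7 MPa (compressive)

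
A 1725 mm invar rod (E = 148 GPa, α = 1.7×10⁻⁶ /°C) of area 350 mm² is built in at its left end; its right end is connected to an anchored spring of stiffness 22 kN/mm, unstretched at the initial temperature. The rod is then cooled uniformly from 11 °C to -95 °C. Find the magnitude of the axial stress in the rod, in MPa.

If the spring were absent the rod would shorten by αΔT L = 1.7×10⁻⁶ × 106 × 1725 = 0.3108 mm.
Let P be the tensile force in the spring. The rod extends elastically by PL/(AE) and the spring stretches by P/k; together these equal δ_free.
P [ L/(AE) + 1/k ] = δ_free → P [ 1725/(350×148×10³) + 1/(22×10³) ] = 0.3108.
P = 0.3108 / 7.876×10⁻⁵ = 3947 N.
σ = P/A = 3947/350 = 11.28 MPa.

σ ≈ 11.3 MPa (tensile)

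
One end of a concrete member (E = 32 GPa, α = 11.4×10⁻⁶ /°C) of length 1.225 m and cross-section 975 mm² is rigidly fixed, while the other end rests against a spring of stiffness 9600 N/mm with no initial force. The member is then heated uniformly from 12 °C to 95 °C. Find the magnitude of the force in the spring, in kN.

P ≈ 8.08 kN

The unrestrained thermal change is αΔT L = 11.4×10⁻⁶ × 83 × 1225 = 1.159 mm.
Let P be the compressive force at the spring. The member shortens elastically by PL/(AE) and the spring compresses by P/k; together these equal δ_free.
P [ L/(AE) + 1/k ] = δ_free → P [ 1225/(975×32×10³) + 1/(9600) ] = 1.159.
P = 1.159 / 0.0001434 = 8081 N.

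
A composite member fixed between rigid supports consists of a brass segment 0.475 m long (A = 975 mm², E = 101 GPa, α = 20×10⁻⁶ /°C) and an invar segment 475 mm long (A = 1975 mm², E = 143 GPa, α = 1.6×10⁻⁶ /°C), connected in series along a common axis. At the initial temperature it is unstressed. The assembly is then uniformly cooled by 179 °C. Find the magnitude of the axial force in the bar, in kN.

With the walls removed the bar would change length by δ_free = Σ αᵢΔT Lᵢ = 20×10⁻⁶×179×475 + 1.6×10⁻⁶×179×475 = 1.837 mm.
Since the ends are fixed, an axial force P builds up, equal in every segment, with P · Σ Lᵢ/(AᵢEᵢ) = δ_free.
Σ Lᵢ/(AᵢEᵢ) = 475/(975×101×10³) + 475/(1975×143×10³) = 6.505×10⁻⁶ mm/N.
Hence P = δ_free / Σ(L/AE) = 1.837/6.505×10⁻⁶ = 282.3 kN (tensile).

P ≈ 282 kN (tensile)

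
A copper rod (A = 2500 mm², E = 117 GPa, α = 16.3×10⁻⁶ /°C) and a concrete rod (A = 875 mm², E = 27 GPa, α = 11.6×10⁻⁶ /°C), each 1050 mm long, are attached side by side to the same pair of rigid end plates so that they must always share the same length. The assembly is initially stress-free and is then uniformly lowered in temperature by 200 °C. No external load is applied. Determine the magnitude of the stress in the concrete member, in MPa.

σ ≈ 23.5 MPa (compressive)

Both members must finish at the same length. With the larger α, the copper tends to over-contract; the plates restrain it, putting the copper in tension and the concrete in compression. With no external load the two internal forces are equal and opposite, magnitude P.
Setting the final lengths equal and cancelling L: (α₁ − α₂)ΔT = P/(A₁E₁) + P/(A₂E₂).
|α₁ − α₂|·ΔT = 4.7×10⁻⁶ × 200 = 0.00094.
1/(A₁E₁) + 1/(A₂E₂) = 1/(2500×117×10³) + 1/(875×27×10³) = 4.575×10⁻⁸ N⁻¹.
P = 0.00094 / 4.575×10⁻⁸ = 20550 N = 20.55 kN.
σ_{concrete} = P/A₂ = 20550/875 = 23.48 MPa, compressive.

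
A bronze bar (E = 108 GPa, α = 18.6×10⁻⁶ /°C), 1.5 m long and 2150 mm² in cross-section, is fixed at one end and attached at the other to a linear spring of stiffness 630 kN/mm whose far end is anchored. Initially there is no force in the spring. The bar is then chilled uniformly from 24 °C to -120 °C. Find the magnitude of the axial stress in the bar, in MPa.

The unrestrained thermal change is αΔT L = 18.6×10⁻⁶ × 144 × 1500 = 4.018 mm.
Let P be the tensile force in the spring. The bar extends elastically by PL/(AE) and the spring stretches by P/k; together these equal δ_free.
So P = δ_free / [L/(AE) + 1/k] = 4.018 / [ 1500/(2150×108×10³) + 1/(630×10³) ].
P = 4.018 / 8.047×10⁻⁶ = 499300 N.
σ = P/A = 499300/2150 = 232.2 MPa.

σ ≈ 232 MPa (tensile)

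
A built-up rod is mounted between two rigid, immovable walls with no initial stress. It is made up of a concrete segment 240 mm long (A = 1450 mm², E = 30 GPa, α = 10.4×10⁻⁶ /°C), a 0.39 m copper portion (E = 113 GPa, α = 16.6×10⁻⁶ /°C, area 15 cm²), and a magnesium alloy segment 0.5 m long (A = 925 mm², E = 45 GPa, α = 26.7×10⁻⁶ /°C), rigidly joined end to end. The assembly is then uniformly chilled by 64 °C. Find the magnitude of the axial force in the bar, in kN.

Free thermal contraction of the whole bar: Σ αᵢΔT Lᵢ = 10.4×10⁻⁶×64×240 + 16.6×10⁻⁶×64×390 + 26.7×10⁻⁶×64×500 = 1.428 mm.
The walls prevent any net length change, so an axial force P (same in every segment) develops. Compatibility: P · Σ Lᵢ/(AᵢEᵢ) = δ_free.
The series flexibility is Σ Lᵢ/(AᵢEᵢ) = 240/(1450×30×10³) + 390/(1500×113×10³) + 500/(925×45×10³) = 1.983×10⁻⁵ mm/N.
Hence P = δ_free / Σ(L/AE) = 1.428/1.983×10⁻⁵ = 72.04 kN (tensile).

P ≈ 72 kN (tensile)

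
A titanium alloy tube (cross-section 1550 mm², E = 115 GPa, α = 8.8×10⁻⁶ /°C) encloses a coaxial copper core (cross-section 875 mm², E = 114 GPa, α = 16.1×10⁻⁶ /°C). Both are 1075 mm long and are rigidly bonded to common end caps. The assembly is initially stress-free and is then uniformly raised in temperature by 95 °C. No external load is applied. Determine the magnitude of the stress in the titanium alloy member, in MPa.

σ ≈ 28.6 MPa (tensile)

Equilibrium of a rigid end plate with no external load gives equal and opposite internal forces ±P in the two members. Since α_{copper} > α_{titanium alloy}, heating drives the copper into compression and the titanium alloy into tension.
Setting the final lengths equal and cancelling L: (α₁ − α₂)ΔT = P/(A₁E₁) + P/(A₂E₂).
|α₁ − α₂|·ΔT = 7.3×10⁻⁶ × 95 = 0.0006935.
1/(A₁E₁) + 1/(A₂E₂) = 1/(1550×115×10³) + 1/(875×114×10³) = 1.564×10⁻⁸ N⁻¹.
P = 0.0006935 / 1.564×10⁻⁸ = 44360 N = 44.36 kN.
σ_{titanium alloy} = P/A₁ = 44360/1550 = 28.62 MPa, tensile.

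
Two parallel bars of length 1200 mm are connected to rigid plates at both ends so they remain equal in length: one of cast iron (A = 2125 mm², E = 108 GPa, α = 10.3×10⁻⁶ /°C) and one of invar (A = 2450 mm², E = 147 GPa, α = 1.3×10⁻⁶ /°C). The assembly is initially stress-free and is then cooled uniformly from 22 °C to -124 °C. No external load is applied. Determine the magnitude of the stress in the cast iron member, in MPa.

σ ≈ 86.7 MPa (tensile)

Both members must finish at the same length. With the larger α, the cast iron tends to over-contract; the plates restrain it, putting the cast iron in tension and the invar in compression. With no external load the two internal forces are equal and opposite, magnitude P.
Setting the final lengths equal and cancelling L: (α₁ − α₂)ΔT = P/(A₁E₁) + P/(A₂E₂).
|α₁ − α₂|·ΔT = 9×10⁻⁶ × 146 = 0.001314.
1/(A₁E₁) + 1/(A₂E₂) = 1/(2125×108×10³) + 1/(2450×147×10³) = 7.134×10⁻⁹ N⁻¹.
P = 0.001314 / 7.134×10⁻⁹ = 184200 N = 184.2 kN.
σ_{cast iron} = P/A₁ = 184200/2125 = 86.68 MPa, tensile.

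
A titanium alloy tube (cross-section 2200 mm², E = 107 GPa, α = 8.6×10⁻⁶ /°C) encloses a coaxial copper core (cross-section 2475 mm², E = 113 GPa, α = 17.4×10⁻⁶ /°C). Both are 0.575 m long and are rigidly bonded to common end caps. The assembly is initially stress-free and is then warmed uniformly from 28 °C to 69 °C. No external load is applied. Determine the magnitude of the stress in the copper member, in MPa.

σ ≈ 18.6 MPa (compressive)

The copper has the larger α, so on heating it would change length more than the titanium alloy if both were free. The rigid plates force a common final length, so the copper is put into compression and the titanium alloy into tension, with equal and opposite forces P (no external load).
Equating the net (thermal + elastic) strains gives |α₁ − α₂|·ΔT = P·[1/(A₁E₁) + 1/(A₂E₂)].
|α₁ − α₂|·ΔT = 8.8×10⁻⁶ × 41 = 0.0003608.
1/(A₁E₁) + 1/(A₂E₂) = 1/(2200×107×10³) + 1/(2475×113×10³) = 7.824×10⁻⁹ N⁻¹.
P = 0.0003608 / 7.824×10⁻⁹ = 46120 N = 46.12 kN.
σ_{copper} = P/A₂ = 46120/2475 = 18.63 MPa, compressive.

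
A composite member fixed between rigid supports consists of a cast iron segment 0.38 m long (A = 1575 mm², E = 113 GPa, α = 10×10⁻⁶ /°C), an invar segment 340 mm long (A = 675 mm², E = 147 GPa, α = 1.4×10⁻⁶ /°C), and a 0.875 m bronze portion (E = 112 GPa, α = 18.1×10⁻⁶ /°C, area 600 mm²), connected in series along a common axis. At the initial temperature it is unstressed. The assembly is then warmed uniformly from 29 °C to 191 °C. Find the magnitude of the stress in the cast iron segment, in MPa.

With the walls removed the bar would change length by δ_free = Σ αᵢΔT Lᵢ = 10×10⁻⁶×162×380 + 1.4×10⁻⁶×162×340 + 18.1×10⁻⁶×162×875 = 3.258 mm.
The walls prevent any net length change, so an axial force P (same in every segment) develops. Compatibility: P · Σ Lᵢ/(AᵢEᵢ) = δ_free.
The series flexibility is Σ Lᵢ/(AᵢEᵢ) = 380/(1575×113×10³) + 340/(675×147×10³) + 875/(600×112×10³) = 1.858×10⁻⁵ mm/N.
Hence P = δ_free / Σ(L/AE) = 3.258/1.858×10⁻⁵ = 175.3 kN (compressive).
σ_{cast iron} = P / A = 175300 / 1575 = 111.3 MPa.

σ ≈ 111 MPa (compressive)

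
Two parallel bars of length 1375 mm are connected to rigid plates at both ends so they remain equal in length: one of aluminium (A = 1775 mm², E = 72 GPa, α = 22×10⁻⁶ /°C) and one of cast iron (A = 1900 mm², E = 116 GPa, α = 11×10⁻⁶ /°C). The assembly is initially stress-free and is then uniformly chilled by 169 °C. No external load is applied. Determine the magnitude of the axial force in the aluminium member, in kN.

Both members must finish at the same length. With the larger α, the aluminium tends to over-contract; the plates restrain it, putting the aluminium in tension and the cast iron in compression. With no external load the two internal forces are equal and opposite, magnitude P.
Equating the net (thermal + elastic) strains gives |α₁ − α₂|·ΔT = P·[1/(A₁E₁) + 1/(A₂E₂)].
|α₁ − α₂|·ΔT = 11×10⁻⁶ × 169 = 0.001859.
1/(A₁E₁) + 1/(A₂E₂) = 1/(1775×72×10³) + 1/(1900×116×10³) = 1.236×10⁻⁸ N⁻¹.
So P = 0.001859 / 1.236×10⁻⁸ = 150.4 kN.

P ≈ 150 kN (tensile in the aluminium)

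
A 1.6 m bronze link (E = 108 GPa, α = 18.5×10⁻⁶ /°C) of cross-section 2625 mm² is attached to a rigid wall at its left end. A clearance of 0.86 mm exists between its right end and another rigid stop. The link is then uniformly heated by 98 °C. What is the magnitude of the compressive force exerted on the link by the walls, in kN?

Unrestrained expansion: δ_free = αΔT L = 18.5×10⁻⁶ × 98 × 1600 = 2.901 mm.
The gap closes (δ_free > 0.86 mm) and the wall then resists a further 2.901 − 0.86 = 2.041 mm of expansion.
That suppressed elongation corresponds to σ = E·Δ/L = 108×10³ × 2.041/1600 = 137.8 MPa.
P = σA = 137.8 × 2625 = 361.6 kN.

P ≈ 362 kN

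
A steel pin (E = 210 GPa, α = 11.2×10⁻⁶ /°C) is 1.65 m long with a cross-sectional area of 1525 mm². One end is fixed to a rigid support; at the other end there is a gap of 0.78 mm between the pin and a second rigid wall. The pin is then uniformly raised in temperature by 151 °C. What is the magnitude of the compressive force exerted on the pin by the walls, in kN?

Unrestrained expansion: δ_free = αΔT L = 11.2×10⁻⁶ × 151 × 1650 = 2.79 mm.
After closing the 0.78 mm clearance, 2.79 − 0.78 = 2.01 mm of expansion remains to be suppressed by the wall.
That suppressed elongation corresponds to σ = E·Δ/L = 210×10³ × 2.01/1650 = 255.9 MPa.
P = σA = 255.9 × 1525 = 390.2 kN.

P ≈ 390 kN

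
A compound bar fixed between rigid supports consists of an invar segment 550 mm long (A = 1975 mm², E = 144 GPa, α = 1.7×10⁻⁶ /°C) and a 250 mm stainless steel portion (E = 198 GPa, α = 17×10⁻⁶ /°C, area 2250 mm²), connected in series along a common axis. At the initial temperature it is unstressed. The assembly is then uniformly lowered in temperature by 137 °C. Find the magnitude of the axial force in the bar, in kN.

With the walls removed the bar would change length by δ_free = Σ αᵢΔT Lᵢ = 1.7×10⁻⁶×137×550 + 17×10⁻⁶×137×250 = 0.7103 mm.
The walls prevent any net length change, so an axial force P (same in every segment) develops. Compatibility: P · Σ Lᵢ/(AᵢEᵢ) = δ_free.
The series flexibility is Σ Lᵢ/(AᵢEᵢ) = 550/(1975×144×10³) + 250/(2250×198×10³) = 2.495×10⁻⁶ mm/N.
Hence P = δ_free / Σ(L/AE) = 0.7103/2.495×10⁻⁶ = 284.7 kN (tensile).

P ≈ 285 kN (tensile)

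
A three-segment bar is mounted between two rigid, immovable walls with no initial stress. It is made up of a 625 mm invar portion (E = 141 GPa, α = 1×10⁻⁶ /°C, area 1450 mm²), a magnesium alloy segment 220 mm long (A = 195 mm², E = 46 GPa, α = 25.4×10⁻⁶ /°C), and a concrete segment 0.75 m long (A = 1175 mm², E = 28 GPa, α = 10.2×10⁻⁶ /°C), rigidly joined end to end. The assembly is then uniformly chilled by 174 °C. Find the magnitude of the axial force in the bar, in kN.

P ≈ 47.9 kN (tensile)

If the supports were absent, the total length change would be Σ αᵢΔT Lᵢ = 1×10⁻⁶×174×625 + 25.4×10⁻⁶×174×220 + 10.2×10⁻⁶×174×750 = 2.412 mm.
The walls prevent any net length change, so an axial force P (same in every segment) develops. Compatibility: P · Σ Lᵢ/(AᵢEᵢ) = δ_free.
Σ Lᵢ/(AᵢEᵢ) = 625/(1450×141×10³) + 220/(195×46×10³) + 750/(1175×28×10³) = 5.038×10⁻⁵ mm/N.
So P = 2.412 / 5.038×10⁻⁵ = 47.88 kN, tensile.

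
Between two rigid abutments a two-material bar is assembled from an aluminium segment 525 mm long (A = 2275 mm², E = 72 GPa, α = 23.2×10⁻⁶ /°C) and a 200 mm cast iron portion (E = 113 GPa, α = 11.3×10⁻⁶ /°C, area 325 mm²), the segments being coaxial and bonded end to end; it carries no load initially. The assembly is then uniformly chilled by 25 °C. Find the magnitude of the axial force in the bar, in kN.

With the walls removed the bar would change length by δ_free = Σ αᵢΔT Lᵢ = 23.2×10⁻⁶×25×525 + 11.3×10⁻⁶×25×200 = 0.361 mm.
The walls prevent any net length change, so an axial force P (same in every segment) develops. Compatibility: P · Σ Lᵢ/(AᵢEᵢ) = δ_free.
Σ Lᵢ/(AᵢEᵢ) = 525/(2275×72×10³) + 200/(325×113×10³) = 8.651×10⁻⁶ mm/N.
P = 0.361 / 8.651×10⁻⁶ = 41730 N = 41.73 kN, tensile.

P ≈ 41.7 kN (tensile)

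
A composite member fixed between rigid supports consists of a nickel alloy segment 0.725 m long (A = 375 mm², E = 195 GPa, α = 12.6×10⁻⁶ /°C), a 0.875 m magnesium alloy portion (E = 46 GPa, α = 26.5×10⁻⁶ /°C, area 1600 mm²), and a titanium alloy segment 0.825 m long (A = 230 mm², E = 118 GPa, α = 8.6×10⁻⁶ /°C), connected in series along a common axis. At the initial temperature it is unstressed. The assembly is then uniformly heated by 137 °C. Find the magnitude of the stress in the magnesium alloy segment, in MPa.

σ ≈ 64.7 MPa (compressive)

Free thermal expansion of the whole bar: Σ αᵢΔT Lᵢ = 12.6×10⁻⁶×137×725 + 26.5×10⁻⁶×137×875 + 8.6×10⁻⁶×137×825 = 5.4 mm.
The walls prevent any net length change, so an axial force P (same in every segment) develops. Compatibility: P · Σ Lᵢ/(AᵢEᵢ) = δ_free.
The series flexibility is Σ Lᵢ/(AᵢEᵢ) = 725/(375×195×10³) + 875/(1600×46×10³) + 825/(230×118×10³) = 5.22×10⁻⁵ mm/N.
P = 5.4 / 5.22×10⁻⁵ = 103400 N = 103.4 kN, compressive.
σ_{magnesium alloy} = P / A = 103400 / 1600 = 64.66 MPa.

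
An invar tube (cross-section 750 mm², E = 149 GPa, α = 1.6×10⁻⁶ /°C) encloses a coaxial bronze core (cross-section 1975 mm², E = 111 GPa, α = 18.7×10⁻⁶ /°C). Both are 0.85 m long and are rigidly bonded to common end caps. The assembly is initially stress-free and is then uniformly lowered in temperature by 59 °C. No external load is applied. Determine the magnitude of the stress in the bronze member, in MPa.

Both members must finish at the same length. With the larger α, the bronze tends to over-contract; the plates restrain it, putting the bronze in tension and the invar in compression. With no external load the two internal forces are equal and opposite, magnitude P.
Compatibility of the two members (thermal + elastic change equal): (α₁ − α₂)ΔT = P·[1/(A₁E₁) + 1/(A₂E₂)].
|α₁ − α₂|·ΔT = 17.1×10⁻⁶ × 59 = 0.001009.
1/(A₁E₁) + 1/(A₂E₂) = 1/(750×149×10³) + 1/(1975×111×10³) = 1.351×10⁻⁸ N⁻¹.
P = 0.001009 / 1.351×10⁻⁸ = 74680 N = 74.68 kN.
σ_{bronze} = P/A₂ = 74680/1975 = 37.81 MPa, tensile.

σ ≈ 37.8 MPa (tensile)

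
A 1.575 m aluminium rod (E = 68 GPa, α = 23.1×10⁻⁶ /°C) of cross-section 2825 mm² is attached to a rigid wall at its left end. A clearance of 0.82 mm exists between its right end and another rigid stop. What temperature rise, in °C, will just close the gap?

Contact occurs when the free expansion equals the gap: αΔT L = 0.82 mm.
So ΔT = g/(αL) = 0.82/(23.1×10⁻⁶ × 1575) = 22.54 °C.

ΔT ≈ 22.5 °C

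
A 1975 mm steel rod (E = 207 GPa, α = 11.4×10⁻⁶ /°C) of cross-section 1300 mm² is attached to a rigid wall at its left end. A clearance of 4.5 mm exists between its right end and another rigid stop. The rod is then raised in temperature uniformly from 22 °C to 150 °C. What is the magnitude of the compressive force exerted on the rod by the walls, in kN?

If the wall were absent the rod would grow by αΔT L = 11.4×10⁻⁶ × 128 × 1975 = 2.882 mm.
Since δ_free = 2.88 mm is less than the 4.5 mm gap, the rod never touches the wall. No axial force develops.

P ≈ 0 kN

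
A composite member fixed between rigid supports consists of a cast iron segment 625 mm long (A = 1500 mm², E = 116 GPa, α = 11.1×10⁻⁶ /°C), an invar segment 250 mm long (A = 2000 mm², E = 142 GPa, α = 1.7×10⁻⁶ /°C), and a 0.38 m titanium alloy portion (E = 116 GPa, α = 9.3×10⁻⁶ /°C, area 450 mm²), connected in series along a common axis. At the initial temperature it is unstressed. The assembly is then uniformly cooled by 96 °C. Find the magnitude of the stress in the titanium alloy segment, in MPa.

With the walls removed the bar would change length by δ_free = Σ αᵢΔT Lᵢ = 11.1×10⁻⁶×96×625 + 1.7×10⁻⁶×96×250 + 9.3×10⁻⁶×96×380 = 1.046 mm.
The rigid supports impose zero overall length change; the single axial force P common to all segments must satisfy P Σ Lᵢ/(AᵢEᵢ) = δ_free.
Σ Lᵢ/(AᵢEᵢ) = 625/(1500×116×10³) + 250/(2000×142×10³) + 380/(450×116×10³) = 1.175×10⁻⁵ mm/N.
Hence P = δ_free / Σ(L/AE) = 1.046/1.175×10⁻⁵ = 89.01 kN (tensile).
σ_{titanium alloy} = P / A = 89010 / 450 = 197.8 MPa.

σ ≈ 198 MPa (tensile)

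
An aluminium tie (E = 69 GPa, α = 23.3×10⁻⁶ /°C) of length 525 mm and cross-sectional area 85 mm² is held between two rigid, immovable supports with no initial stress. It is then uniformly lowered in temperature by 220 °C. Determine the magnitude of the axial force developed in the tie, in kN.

With zero net strain, σ = E·αΔT = 69 GPa × 23.3×10⁻⁶ × 220 = 353.7 MPa.
Axial force P = σA = 353.7 × 85 = 30060 N = 30.06 kN, tensile.

P ≈ 30.1 kN (tensile)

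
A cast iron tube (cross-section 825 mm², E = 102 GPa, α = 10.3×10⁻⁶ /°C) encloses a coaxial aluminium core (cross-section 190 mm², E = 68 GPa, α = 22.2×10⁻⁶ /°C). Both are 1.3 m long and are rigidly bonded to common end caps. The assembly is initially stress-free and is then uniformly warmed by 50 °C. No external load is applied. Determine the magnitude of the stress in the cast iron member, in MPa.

Equilibrium of a rigid end plate with no external load gives equal and opposite internal forces ±P in the two members. Since α_{aluminium} > α_{cast iron}, heating drives the aluminium into compression and the cast iron into tension.
Equating the net (thermal + elastic) strains gives |α₁ − α₂|·ΔT = P·[1/(A₁E₁) + 1/(A₂E₂)].
|α₁ − α₂|·ΔT = 11.9×10⁻⁶ × 50 = 0.000595.
1/(A₁E₁) + 1/(A₂E₂) = 1/(825×102×10³) + 1/(190×68×10³) = 8.928×10⁻⁸ N⁻¹.
P = 0.000595 / 8.928×10⁻⁸ = 6664 N = 6.664 kN.
σ_{cast iron} = P/A₁ = 6664/825 = 8.078 MPa, tensile.

σ ≈ 8.08 MPa (tensile)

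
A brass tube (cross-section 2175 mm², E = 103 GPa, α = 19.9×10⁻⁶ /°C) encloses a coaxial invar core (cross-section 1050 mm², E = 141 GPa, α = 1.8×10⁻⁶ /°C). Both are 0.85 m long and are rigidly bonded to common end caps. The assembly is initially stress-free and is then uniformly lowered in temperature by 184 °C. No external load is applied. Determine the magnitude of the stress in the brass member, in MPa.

The brass has the larger α, so on cooling it would change length more than the invar if both were free. The rigid plates force a common final length, so the brass is put into tension and the invar into compression, with equal and opposite forces P (no external load).
Equating the net (thermal + elastic) strains gives |α₁ − α₂|·ΔT = P·[1/(A₁E₁) + 1/(A₂E₂)].
|α₁ − α₂|·ΔT = 18.1×10⁻⁶ × 184 = 0.00333.
1/(A₁E₁) + 1/(A₂E₂) = 1/(2175×103×10³) + 1/(1050×141×10³) = 1.122×10⁻⁸ N⁻¹.
P = 0.00333 / 1.122×10⁻⁸ = 296900 N = 296.9 kN.
σ_{brass} = P/A₁ = 296900/2175 = 136.5 MPa, tensile.

σ ≈ 136 MPa (tensile)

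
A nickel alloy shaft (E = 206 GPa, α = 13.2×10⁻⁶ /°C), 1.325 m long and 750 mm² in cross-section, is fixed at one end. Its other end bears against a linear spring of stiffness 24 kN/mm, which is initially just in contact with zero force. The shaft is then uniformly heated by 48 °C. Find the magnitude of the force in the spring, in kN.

The unrestrained thermal change is αΔT L = 13.2×10⁻⁶ × 48 × 1325 = 0.8395 mm.
With a force P in the spring, the elastic change of the shaft is PL/(AE) and that of the spring is P/k; compatibility requires their sum to equal δ_free.
P [ L/(AE) + 1/k ] = δ_free → P [ 1325/(750×206×10³) + 1/(24×10³) ] = 0.8395.
P = 0.8395 / 5.024×10⁻⁵ = 16710 N.

P ≈ 16.7 kN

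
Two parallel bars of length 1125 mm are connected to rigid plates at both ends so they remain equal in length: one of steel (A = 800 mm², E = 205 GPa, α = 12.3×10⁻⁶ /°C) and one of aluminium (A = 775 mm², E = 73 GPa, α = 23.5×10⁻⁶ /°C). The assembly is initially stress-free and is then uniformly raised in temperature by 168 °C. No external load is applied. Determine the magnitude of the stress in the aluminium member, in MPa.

σ ≈ 102 MPa (compressive)

Both members must finish at the same length. With the larger α, the aluminium tends to over-expand; the plates restrain it, putting the aluminium in compression and the steel in tension. With no external load the two internal forces are equal and opposite, magnitude P.
Equating the net (thermal + elastic) strains gives |α₁ − α₂|·ΔT = P·[1/(A₁E₁) + 1/(A₂E₂)].
|α₁ − α₂|·ΔT = 11.2×10⁻⁶ × 168 = 0.001882.
1/(A₁E₁) + 1/(A₂E₂) = 1/(800×205×10³) + 1/(775×73×10³) = 2.377×10⁻⁸ N⁻¹.
So P = 0.001882 / 2.377×10⁻⁸ = 79.15 kN.
σ_{aluminium} = P/A₂ = 79150/775 = 102.1 MPa, compressive.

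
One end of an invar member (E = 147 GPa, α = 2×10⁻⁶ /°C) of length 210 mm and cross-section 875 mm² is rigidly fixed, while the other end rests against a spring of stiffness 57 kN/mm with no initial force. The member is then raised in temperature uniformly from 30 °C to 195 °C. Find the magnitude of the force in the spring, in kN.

The unrestrained thermal change is αΔT L = 2×10⁻⁶ × 165 × 210 = 0.0693 mm.
Let P be the compressive force at the spring. The member shortens elastically by PL/(AE) and the spring compresses by P/k; together these equal δ_free.
P [ L/(AE) + 1/k ] = δ_free → P [ 210/(875×147×10³) + 1/(57×10³) ] = 0.0693.
P = 0.0693 / 1.918×10⁻⁵ = 3614 N.

P ≈ 3.61 kN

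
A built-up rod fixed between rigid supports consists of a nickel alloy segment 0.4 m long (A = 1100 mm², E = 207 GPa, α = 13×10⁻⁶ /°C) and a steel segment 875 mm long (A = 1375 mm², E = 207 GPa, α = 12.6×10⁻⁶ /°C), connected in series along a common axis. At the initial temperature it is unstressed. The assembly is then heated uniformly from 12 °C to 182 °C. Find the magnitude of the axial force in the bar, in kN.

With the walls removed the bar would change length by δ_free = Σ αᵢΔT Lᵢ = 13×10⁻⁶×170×400 + 12.6×10⁻⁶×170×875 = 2.758 mm.
The rigid supports impose zero overall length change; the single axial force P common to all segments must satisfy P Σ Lᵢ/(AᵢEᵢ) = δ_free.
Σ Lᵢ/(AᵢEᵢ) = 400/(1100×207×10³) + 875/(1375×207×10³) = 4.831×10⁻⁶ mm/N.
So P = 2.758 / 4.831×10⁻⁶ = 571 kN, compressive.

P ≈ 571 kN (compressive)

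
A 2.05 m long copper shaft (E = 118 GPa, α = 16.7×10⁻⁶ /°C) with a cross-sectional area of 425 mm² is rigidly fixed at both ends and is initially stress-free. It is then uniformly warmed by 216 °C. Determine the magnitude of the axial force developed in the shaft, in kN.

P ≈ 181 kN (compressive)

With zero net strain, σ = E·αΔT = 118 GPa × 16.7×10⁻⁶ × 216 = 425.6 MPa.
Then P = σA = 425.6 × 425 mm² = 180.9 kN, compressive.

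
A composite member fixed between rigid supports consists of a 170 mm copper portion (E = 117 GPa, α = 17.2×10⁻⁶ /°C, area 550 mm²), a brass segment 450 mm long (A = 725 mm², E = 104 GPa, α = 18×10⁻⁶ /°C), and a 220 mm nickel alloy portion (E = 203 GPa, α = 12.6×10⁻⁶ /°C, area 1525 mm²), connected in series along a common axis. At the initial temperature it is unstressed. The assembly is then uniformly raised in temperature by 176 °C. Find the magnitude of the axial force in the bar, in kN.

With the walls removed the bar would change length by δ_free = Σ αᵢΔT Lᵢ = 17.2×10⁻⁶×176×170 + 18×10⁻⁶×176×450 + 12.6×10⁻⁶×176×220 = 2.428 mm.
Since the ends are fixed, an axial force P builds up, equal in every segment, with P · Σ Lᵢ/(AᵢEᵢ) = δ_free.
The series flexibility is Σ Lᵢ/(AᵢEᵢ) = 170/(550×117×10³) + 450/(725×104×10³) + 220/(1525×203×10³) = 9.321×10⁻⁶ mm/N.
Hence P = δ_free / Σ(L/AE) = 2.428/9.321×10⁻⁶ = 260.5 kN (compressive).

P ≈ 261 kN (compressive)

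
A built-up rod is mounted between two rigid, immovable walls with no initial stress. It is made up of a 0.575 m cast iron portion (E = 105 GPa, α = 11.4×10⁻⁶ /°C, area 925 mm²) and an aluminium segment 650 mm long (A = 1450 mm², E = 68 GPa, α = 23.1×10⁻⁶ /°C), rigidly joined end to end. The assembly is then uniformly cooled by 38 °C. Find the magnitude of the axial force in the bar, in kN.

P ≈ 65.5 kN (tensile)

With the walls removed the bar would change length by δ_free = Σ αᵢΔT Lᵢ = 11.4×10⁻⁶×38×575 + 23.1×10⁻⁶×38×650 = 0.8197 mm.
The rigid supports impose zero overall length change; the single axial force P common to all segments must satisfy P Σ Lᵢ/(AᵢEᵢ) = δ_free.
The series flexibility is Σ Lᵢ/(AᵢEᵢ) = 575/(925×105×10³) + 650/(1450×68×10³) = 1.251×10⁻⁵ mm/N.
Hence P = δ_free / Σ(L/AE) = 0.8197/1.251×10⁻⁵ = 65.51 kN (tensile).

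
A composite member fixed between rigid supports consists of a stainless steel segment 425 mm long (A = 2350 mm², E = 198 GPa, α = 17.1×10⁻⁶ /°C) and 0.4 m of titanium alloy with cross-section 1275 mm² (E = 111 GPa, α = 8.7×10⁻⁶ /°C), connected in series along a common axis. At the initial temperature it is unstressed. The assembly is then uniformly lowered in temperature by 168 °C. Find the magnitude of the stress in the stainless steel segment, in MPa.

Free thermal contraction of the whole bar: Σ αᵢΔT Lᵢ = 17.1×10⁻⁶×168×425 + 8.7×10⁻⁶×168×400 = 1.806 mm.
The rigid supports impose zero overall length change; the single axial force P common to all segments must satisfy P Σ Lᵢ/(AᵢEᵢ) = δ_free.
Σ Lᵢ/(AᵢEᵢ) = 425/(2350×198×10³) + 400/(1275×111×10³) = 3.74×10⁻⁶ mm/N.
So P = 1.806 / 3.74×10⁻⁶ = 482.8 kN, tensile.
σ_{stainless steel} = P / A = 482800 / 2350 = 205.5 MPa.

σ ≈ 205 MPa (tensile)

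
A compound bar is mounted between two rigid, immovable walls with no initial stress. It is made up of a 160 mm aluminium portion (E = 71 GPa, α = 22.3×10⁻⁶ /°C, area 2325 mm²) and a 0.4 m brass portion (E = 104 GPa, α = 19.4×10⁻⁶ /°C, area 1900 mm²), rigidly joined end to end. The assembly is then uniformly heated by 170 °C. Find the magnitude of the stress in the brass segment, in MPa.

With the walls removed the bar would change length by δ_free = Σ αᵢΔT Lᵢ = 22.3×10⁻⁶×170×160 + 19.4×10⁻⁶×170×400 = 1.926 mm.
The rigid supports impose zero overall length change; the single axial force P common to all segments must satisfy P Σ Lᵢ/(AᵢEᵢ) = δ_free.
Σ Lᵢ/(AᵢEᵢ) = 160/(2325×71×10³) + 400/(1900×104×10³) = 2.994×10⁻⁶ mm/N.
So P = 1.926 / 2.994×10⁻⁶ = 643.3 kN, compressive.
σ_{brass} = P / A = 643300 / 1900 = 338.6 MPa.

σ ≈ 339 MPa (compressive)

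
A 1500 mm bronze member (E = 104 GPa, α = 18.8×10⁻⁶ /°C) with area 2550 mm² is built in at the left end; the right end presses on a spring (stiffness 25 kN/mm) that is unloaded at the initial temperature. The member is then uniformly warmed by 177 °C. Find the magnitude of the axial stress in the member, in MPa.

σ ≈ 42.9 MPa (compressive)

The unrestrained thermal change is αΔT L = 18.8×10⁻⁶ × 177 × 1500 = 4.991 mm.
With a force P in the spring, the elastic change of the member is PL/(AE) and that of the spring is P/k; compatibility requires their sum to equal δ_free.
P [ L/(AE) + 1/k ] = δ_free → P [ 1500/(2550×104×10³) + 1/(25×10³) ] = 4.991.
P = 4.991 / 4.566×10⁻⁵ = 109300 N.
σ = P/A = 109300/2550 = 42.87 MPa.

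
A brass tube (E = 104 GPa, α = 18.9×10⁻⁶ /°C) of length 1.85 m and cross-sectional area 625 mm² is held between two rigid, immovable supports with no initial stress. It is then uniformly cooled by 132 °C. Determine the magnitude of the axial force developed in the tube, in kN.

P ≈ 162 kN (tensile)

With zero net strain, σ = E·αΔT = 104 GPa × 18.9×10⁻⁶ × 132 = 259.5 MPa.
P = AEαΔT = 625 × 104×10³ × 18.9×10⁻⁶ × 132 = 162.2 kN (tensile).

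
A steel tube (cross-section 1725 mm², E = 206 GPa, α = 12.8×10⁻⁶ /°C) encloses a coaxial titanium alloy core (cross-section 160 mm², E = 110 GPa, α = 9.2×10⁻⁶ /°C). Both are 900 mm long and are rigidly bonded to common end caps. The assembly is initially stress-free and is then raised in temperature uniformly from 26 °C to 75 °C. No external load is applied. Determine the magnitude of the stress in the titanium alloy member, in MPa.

Equilibrium of a rigid end plate with no external load gives equal and opposite internal forces ±P in the two members. Since α_{steel} > α_{titanium alloy}, heating drives the steel into compression and the titanium alloy into tension.
Compatibility of the two members (thermal + elastic change equal): (α₁ − α₂)ΔT = P·[1/(A₁E₁) + 1/(A₂E₂)].
|α₁ − α₂|·ΔT = 3.6×10⁻⁶ × 49 = 0.0001764.
1/(A₁E₁) + 1/(A₂E₂) = 1/(1725×206×10³) + 1/(160×110×10³) = 5.963×10⁻⁸ N⁻¹.
So P = 0.0001764 / 5.963×10⁻⁸ = 2.958 kN.
σ_{titanium alloy} = P/A₂ = 2958/160 = 18.49 MPa, tensile.

σ ≈ 18.5 MPa (tensile)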